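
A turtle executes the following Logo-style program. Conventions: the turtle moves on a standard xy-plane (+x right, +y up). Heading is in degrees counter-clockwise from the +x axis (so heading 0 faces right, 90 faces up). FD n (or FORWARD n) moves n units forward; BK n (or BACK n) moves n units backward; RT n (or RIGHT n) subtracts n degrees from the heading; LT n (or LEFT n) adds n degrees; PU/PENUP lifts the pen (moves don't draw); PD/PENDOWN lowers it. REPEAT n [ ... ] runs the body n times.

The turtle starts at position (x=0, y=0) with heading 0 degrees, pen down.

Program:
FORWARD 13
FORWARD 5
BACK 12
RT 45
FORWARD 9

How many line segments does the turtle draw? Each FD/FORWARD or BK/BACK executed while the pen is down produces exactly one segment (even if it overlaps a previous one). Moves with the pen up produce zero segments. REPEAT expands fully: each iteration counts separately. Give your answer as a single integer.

Executing turtle program step by step:
Start: pos=(0,0), heading=0, pen down
FD 13: (0,0) -> (13,0) [heading=0, draw]
FD 5: (13,0) -> (18,0) [heading=0, draw]
BK 12: (18,0) -> (6,0) [heading=0, draw]
RT 45: heading 0 -> 315
FD 9: (6,0) -> (12.364,-6.364) [heading=315, draw]
Final: pos=(12.364,-6.364), heading=315, 4 segment(s) drawn
Segments drawn: 4

Answer: 4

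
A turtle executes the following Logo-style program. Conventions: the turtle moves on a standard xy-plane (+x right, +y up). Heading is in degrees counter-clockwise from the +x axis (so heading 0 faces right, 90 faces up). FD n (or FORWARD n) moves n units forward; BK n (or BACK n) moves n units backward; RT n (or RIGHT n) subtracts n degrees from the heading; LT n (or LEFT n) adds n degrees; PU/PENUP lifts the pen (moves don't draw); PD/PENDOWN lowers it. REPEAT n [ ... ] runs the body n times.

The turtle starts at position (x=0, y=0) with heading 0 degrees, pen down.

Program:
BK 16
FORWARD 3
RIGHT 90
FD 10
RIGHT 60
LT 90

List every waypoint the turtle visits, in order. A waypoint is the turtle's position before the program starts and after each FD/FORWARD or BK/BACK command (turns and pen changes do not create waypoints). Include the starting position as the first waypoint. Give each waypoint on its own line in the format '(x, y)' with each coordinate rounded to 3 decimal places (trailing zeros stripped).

Answer: (0, 0)
(-16, 0)
(-13, 0)
(-13, -10)

Derivation:
Executing turtle program step by step:
Start: pos=(0,0), heading=0, pen down
BK 16: (0,0) -> (-16,0) [heading=0, draw]
FD 3: (-16,0) -> (-13,0) [heading=0, draw]
RT 90: heading 0 -> 270
FD 10: (-13,0) -> (-13,-10) [heading=270, draw]
RT 60: heading 270 -> 210
LT 90: heading 210 -> 300
Final: pos=(-13,-10), heading=300, 3 segment(s) drawn
Waypoints (4 total):
(0, 0)
(-16, 0)
(-13, 0)
(-13, -10)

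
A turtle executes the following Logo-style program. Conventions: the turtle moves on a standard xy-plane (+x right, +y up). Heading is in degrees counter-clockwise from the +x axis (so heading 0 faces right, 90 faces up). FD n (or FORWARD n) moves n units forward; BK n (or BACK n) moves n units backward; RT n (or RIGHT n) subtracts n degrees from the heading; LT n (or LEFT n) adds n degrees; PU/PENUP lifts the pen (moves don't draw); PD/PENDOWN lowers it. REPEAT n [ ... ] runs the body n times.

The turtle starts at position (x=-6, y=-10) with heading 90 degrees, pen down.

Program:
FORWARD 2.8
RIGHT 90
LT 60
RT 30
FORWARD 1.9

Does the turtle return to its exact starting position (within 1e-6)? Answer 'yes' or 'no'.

Executing turtle program step by step:
Start: pos=(-6,-10), heading=90, pen down
FD 2.8: (-6,-10) -> (-6,-7.2) [heading=90, draw]
RT 90: heading 90 -> 0
LT 60: heading 0 -> 60
RT 30: heading 60 -> 30
FD 1.9: (-6,-7.2) -> (-4.355,-6.25) [heading=30, draw]
Final: pos=(-4.355,-6.25), heading=30, 2 segment(s) drawn

Start position: (-6, -10)
Final position: (-4.355, -6.25)
Distance = 4.095; >= 1e-6 -> NOT closed

Answer: no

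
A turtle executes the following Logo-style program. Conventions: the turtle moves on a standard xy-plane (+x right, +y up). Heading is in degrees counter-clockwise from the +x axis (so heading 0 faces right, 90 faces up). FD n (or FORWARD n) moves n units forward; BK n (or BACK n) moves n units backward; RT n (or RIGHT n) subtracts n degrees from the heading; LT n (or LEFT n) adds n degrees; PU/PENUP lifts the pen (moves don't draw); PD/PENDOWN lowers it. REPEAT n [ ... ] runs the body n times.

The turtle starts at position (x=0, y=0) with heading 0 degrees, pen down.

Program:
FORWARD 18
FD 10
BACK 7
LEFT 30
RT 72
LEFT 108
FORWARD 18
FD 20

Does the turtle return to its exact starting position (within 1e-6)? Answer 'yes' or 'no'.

Executing turtle program step by step:
Start: pos=(0,0), heading=0, pen down
FD 18: (0,0) -> (18,0) [heading=0, draw]
FD 10: (18,0) -> (28,0) [heading=0, draw]
BK 7: (28,0) -> (21,0) [heading=0, draw]
LT 30: heading 0 -> 30
RT 72: heading 30 -> 318
LT 108: heading 318 -> 66
FD 18: (21,0) -> (28.321,16.444) [heading=66, draw]
FD 20: (28.321,16.444) -> (36.456,34.715) [heading=66, draw]
Final: pos=(36.456,34.715), heading=66, 5 segment(s) drawn

Start position: (0, 0)
Final position: (36.456, 34.715)
Distance = 50.34; >= 1e-6 -> NOT closed

Answer: no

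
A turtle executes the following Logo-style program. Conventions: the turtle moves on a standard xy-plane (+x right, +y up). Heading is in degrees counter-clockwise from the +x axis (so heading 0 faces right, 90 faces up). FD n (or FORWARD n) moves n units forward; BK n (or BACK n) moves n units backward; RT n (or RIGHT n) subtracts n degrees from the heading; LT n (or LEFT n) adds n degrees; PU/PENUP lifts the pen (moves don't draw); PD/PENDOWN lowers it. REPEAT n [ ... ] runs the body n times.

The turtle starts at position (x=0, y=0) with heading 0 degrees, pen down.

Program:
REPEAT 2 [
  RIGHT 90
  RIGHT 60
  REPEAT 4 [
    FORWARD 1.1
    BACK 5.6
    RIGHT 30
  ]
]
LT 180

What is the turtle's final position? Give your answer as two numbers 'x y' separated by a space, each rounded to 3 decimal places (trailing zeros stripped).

Executing turtle program step by step:
Start: pos=(0,0), heading=0, pen down
REPEAT 2 [
  -- iteration 1/2 --
  RT 90: heading 0 -> 270
  RT 60: heading 270 -> 210
  REPEAT 4 [
    -- iteration 1/4 --
    FD 1.1: (0,0) -> (-0.953,-0.55) [heading=210, draw]
    BK 5.6: (-0.953,-0.55) -> (3.897,2.25) [heading=210, draw]
    RT 30: heading 210 -> 180
    -- iteration 2/4 --
    FD 1.1: (3.897,2.25) -> (2.797,2.25) [heading=180, draw]
    BK 5.6: (2.797,2.25) -> (8.397,2.25) [heading=180, draw]
    RT 30: heading 180 -> 150
    -- iteration 3/4 --
    FD 1.1: (8.397,2.25) -> (7.444,2.8) [heading=150, draw]
    BK 5.6: (7.444,2.8) -> (12.294,0) [heading=150, draw]
    RT 30: heading 150 -> 120
    -- iteration 4/4 --
    FD 1.1: (12.294,0) -> (11.744,0.953) [heading=120, draw]
    BK 5.6: (11.744,0.953) -> (14.544,-3.897) [heading=120, draw]
    RT 30: heading 120 -> 90
  ]
  -- iteration 2/2 --
  RT 90: heading 90 -> 0
  RT 60: heading 0 -> 300
  REPEAT 4 [
    -- iteration 1/4 --
    FD 1.1: (14.544,-3.897) -> (15.094,-4.85) [heading=300, draw]
    BK 5.6: (15.094,-4.85) -> (12.294,0) [heading=300, draw]
    RT 30: heading 300 -> 270
    -- iteration 2/4 --
    FD 1.1: (12.294,0) -> (12.294,-1.1) [heading=270, draw]
    BK 5.6: (12.294,-1.1) -> (12.294,4.5) [heading=270, draw]
    RT 30: heading 270 -> 240
    -- iteration 3/4 --
    FD 1.1: (12.294,4.5) -> (11.744,3.547) [heading=240, draw]
    BK 5.6: (11.744,3.547) -> (14.544,8.397) [heading=240, draw]
    RT 30: heading 240 -> 210
    -- iteration 4/4 --
    FD 1.1: (14.544,8.397) -> (13.592,7.847) [heading=210, draw]
    BK 5.6: (13.592,7.847) -> (18.441,10.647) [heading=210, draw]
    RT 30: heading 210 -> 180
  ]
]
LT 180: heading 180 -> 0
Final: pos=(18.441,10.647), heading=0, 16 segment(s) drawn

Answer: 18.441 10.647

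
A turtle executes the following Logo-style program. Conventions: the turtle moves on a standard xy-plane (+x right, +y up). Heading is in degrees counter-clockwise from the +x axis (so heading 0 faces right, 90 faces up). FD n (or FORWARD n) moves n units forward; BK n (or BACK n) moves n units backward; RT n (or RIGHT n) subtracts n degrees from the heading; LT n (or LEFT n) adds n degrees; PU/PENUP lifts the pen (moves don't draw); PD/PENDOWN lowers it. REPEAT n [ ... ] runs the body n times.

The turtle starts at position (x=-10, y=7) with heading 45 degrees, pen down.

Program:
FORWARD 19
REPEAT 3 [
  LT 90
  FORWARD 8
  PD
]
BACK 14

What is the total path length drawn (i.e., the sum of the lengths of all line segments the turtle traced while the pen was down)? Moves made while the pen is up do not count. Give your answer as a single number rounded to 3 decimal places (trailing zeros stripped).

Answer: 57

Derivation:
Executing turtle program step by step:
Start: pos=(-10,7), heading=45, pen down
FD 19: (-10,7) -> (3.435,20.435) [heading=45, draw]
REPEAT 3 [
  -- iteration 1/3 --
  LT 90: heading 45 -> 135
  FD 8: (3.435,20.435) -> (-2.222,26.092) [heading=135, draw]
  PD: pen down
  -- iteration 2/3 --
  LT 90: heading 135 -> 225
  FD 8: (-2.222,26.092) -> (-7.879,20.435) [heading=225, draw]
  PD: pen down
  -- iteration 3/3 --
  LT 90: heading 225 -> 315
  FD 8: (-7.879,20.435) -> (-2.222,14.778) [heading=315, draw]
  PD: pen down
]
BK 14: (-2.222,14.778) -> (-12.121,24.678) [heading=315, draw]
Final: pos=(-12.121,24.678), heading=315, 5 segment(s) drawn

Segment lengths:
  seg 1: (-10,7) -> (3.435,20.435), length = 19
  seg 2: (3.435,20.435) -> (-2.222,26.092), length = 8
  seg 3: (-2.222,26.092) -> (-7.879,20.435), length = 8
  seg 4: (-7.879,20.435) -> (-2.222,14.778), length = 8
  seg 5: (-2.222,14.778) -> (-12.121,24.678), length = 14
Total = 57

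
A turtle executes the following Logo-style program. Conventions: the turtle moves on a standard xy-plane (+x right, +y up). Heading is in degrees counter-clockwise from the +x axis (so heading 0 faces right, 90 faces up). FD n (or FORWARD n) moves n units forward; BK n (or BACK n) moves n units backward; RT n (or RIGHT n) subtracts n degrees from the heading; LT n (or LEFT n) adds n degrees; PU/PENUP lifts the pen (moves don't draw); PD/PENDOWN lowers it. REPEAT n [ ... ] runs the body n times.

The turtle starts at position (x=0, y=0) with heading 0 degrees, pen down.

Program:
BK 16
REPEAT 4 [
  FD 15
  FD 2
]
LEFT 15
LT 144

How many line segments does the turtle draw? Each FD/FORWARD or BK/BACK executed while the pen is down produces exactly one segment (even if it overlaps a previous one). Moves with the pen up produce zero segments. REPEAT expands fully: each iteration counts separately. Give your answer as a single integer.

Executing turtle program step by step:
Start: pos=(0,0), heading=0, pen down
BK 16: (0,0) -> (-16,0) [heading=0, draw]
REPEAT 4 [
  -- iteration 1/4 --
  FD 15: (-16,0) -> (-1,0) [heading=0, draw]
  FD 2: (-1,0) -> (1,0) [heading=0, draw]
  -- iteration 2/4 --
  FD 15: (1,0) -> (16,0) [heading=0, draw]
  FD 2: (16,0) -> (18,0) [heading=0, draw]
  -- iteration 3/4 --
  FD 15: (18,0) -> (33,0) [heading=0, draw]
  FD 2: (33,0) -> (35,0) [heading=0, draw]
  -- iteration 4/4 --
  FD 15: (35,0) -> (50,0) [heading=0, draw]
  FD 2: (50,0) -> (52,0) [heading=0, draw]
]
LT 15: heading 0 -> 15
LT 144: heading 15 -> 159
Final: pos=(52,0), heading=159, 9 segment(s) drawn
Segments drawn: 9

Answer: 9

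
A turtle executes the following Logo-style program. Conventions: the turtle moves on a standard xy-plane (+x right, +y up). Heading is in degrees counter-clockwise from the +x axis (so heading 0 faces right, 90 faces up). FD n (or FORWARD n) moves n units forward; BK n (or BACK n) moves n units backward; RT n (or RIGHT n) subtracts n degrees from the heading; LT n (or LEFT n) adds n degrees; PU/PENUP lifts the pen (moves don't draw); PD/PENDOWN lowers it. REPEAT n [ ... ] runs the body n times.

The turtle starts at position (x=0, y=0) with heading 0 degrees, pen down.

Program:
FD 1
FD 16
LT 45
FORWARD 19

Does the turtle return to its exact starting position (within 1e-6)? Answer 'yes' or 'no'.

Answer: no

Derivation:
Executing turtle program step by step:
Start: pos=(0,0), heading=0, pen down
FD 1: (0,0) -> (1,0) [heading=0, draw]
FD 16: (1,0) -> (17,0) [heading=0, draw]
LT 45: heading 0 -> 45
FD 19: (17,0) -> (30.435,13.435) [heading=45, draw]
Final: pos=(30.435,13.435), heading=45, 3 segment(s) drawn

Start position: (0, 0)
Final position: (30.435, 13.435)
Distance = 33.268; >= 1e-6 -> NOT closed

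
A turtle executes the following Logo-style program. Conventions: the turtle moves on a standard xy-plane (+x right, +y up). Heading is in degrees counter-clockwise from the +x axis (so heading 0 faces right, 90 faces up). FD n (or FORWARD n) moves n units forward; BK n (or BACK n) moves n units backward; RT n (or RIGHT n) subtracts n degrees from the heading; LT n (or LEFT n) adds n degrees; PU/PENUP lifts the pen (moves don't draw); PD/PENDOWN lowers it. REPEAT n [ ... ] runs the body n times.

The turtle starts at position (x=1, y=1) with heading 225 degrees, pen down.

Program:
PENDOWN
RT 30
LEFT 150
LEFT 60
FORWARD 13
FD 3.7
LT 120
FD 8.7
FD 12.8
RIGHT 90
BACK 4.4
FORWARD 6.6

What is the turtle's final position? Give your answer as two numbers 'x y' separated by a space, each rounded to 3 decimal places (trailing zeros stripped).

Answer: -7.389 20.498

Derivation:
Executing turtle program step by step:
Start: pos=(1,1), heading=225, pen down
PD: pen down
RT 30: heading 225 -> 195
LT 150: heading 195 -> 345
LT 60: heading 345 -> 45
FD 13: (1,1) -> (10.192,10.192) [heading=45, draw]
FD 3.7: (10.192,10.192) -> (12.809,12.809) [heading=45, draw]
LT 120: heading 45 -> 165
FD 8.7: (12.809,12.809) -> (4.405,15.06) [heading=165, draw]
FD 12.8: (4.405,15.06) -> (-7.959,18.373) [heading=165, draw]
RT 90: heading 165 -> 75
BK 4.4: (-7.959,18.373) -> (-9.098,14.123) [heading=75, draw]
FD 6.6: (-9.098,14.123) -> (-7.389,20.498) [heading=75, draw]
Final: pos=(-7.389,20.498), heading=75, 6 segment(s) drawn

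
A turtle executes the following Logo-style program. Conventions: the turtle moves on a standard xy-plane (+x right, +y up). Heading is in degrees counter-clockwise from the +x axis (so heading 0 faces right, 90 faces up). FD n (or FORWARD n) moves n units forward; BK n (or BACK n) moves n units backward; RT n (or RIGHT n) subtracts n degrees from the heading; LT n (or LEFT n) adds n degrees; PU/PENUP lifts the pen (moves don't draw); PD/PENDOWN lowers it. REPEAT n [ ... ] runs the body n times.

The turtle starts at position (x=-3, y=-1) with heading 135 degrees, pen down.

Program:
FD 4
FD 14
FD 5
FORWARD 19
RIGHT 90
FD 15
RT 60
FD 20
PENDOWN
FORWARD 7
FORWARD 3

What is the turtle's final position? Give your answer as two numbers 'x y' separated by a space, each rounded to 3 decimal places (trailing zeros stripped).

Answer: 6.886 31.541

Derivation:
Executing turtle program step by step:
Start: pos=(-3,-1), heading=135, pen down
FD 4: (-3,-1) -> (-5.828,1.828) [heading=135, draw]
FD 14: (-5.828,1.828) -> (-15.728,11.728) [heading=135, draw]
FD 5: (-15.728,11.728) -> (-19.263,15.263) [heading=135, draw]
FD 19: (-19.263,15.263) -> (-32.698,28.698) [heading=135, draw]
RT 90: heading 135 -> 45
FD 15: (-32.698,28.698) -> (-22.092,39.305) [heading=45, draw]
RT 60: heading 45 -> 345
FD 20: (-22.092,39.305) -> (-2.773,34.129) [heading=345, draw]
PD: pen down
FD 7: (-2.773,34.129) -> (3.988,32.317) [heading=345, draw]
FD 3: (3.988,32.317) -> (6.886,31.541) [heading=345, draw]
Final: pos=(6.886,31.541), heading=345, 8 segment(s) drawn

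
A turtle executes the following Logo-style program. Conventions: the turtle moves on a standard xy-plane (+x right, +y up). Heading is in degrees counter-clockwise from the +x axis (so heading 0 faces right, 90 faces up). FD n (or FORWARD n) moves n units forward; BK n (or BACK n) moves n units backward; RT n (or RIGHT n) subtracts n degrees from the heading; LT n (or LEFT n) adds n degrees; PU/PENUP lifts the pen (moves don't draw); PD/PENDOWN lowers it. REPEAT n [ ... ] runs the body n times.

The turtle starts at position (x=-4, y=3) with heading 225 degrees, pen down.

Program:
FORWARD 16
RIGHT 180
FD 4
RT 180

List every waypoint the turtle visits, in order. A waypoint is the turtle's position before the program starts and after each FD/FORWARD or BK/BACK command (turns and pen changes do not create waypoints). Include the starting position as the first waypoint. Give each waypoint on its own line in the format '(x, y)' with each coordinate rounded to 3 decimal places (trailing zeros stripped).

Executing turtle program step by step:
Start: pos=(-4,3), heading=225, pen down
FD 16: (-4,3) -> (-15.314,-8.314) [heading=225, draw]
RT 180: heading 225 -> 45
FD 4: (-15.314,-8.314) -> (-12.485,-5.485) [heading=45, draw]
RT 180: heading 45 -> 225
Final: pos=(-12.485,-5.485), heading=225, 2 segment(s) drawn
Waypoints (3 total):
(-4, 3)
(-15.314, -8.314)
(-12.485, -5.485)

Answer: (-4, 3)
(-15.314, -8.314)
(-12.485, -5.485)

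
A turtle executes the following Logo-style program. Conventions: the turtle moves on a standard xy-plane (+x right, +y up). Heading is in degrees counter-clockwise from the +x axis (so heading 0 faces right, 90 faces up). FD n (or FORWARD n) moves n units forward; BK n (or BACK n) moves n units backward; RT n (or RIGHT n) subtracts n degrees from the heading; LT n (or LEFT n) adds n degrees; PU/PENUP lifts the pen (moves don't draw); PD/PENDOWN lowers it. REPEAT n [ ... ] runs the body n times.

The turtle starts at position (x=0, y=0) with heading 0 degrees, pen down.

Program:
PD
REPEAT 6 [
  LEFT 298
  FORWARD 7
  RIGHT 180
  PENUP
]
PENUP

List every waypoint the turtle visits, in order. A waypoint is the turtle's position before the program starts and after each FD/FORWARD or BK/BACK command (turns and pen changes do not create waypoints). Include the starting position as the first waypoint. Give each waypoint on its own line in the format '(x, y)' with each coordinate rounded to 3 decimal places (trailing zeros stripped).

Executing turtle program step by step:
Start: pos=(0,0), heading=0, pen down
PD: pen down
REPEAT 6 [
  -- iteration 1/6 --
  LT 298: heading 0 -> 298
  FD 7: (0,0) -> (3.286,-6.181) [heading=298, draw]
  RT 180: heading 298 -> 118
  PU: pen up
  -- iteration 2/6 --
  LT 298: heading 118 -> 56
  FD 7: (3.286,-6.181) -> (7.201,-0.377) [heading=56, move]
  RT 180: heading 56 -> 236
  PU: pen up
  -- iteration 3/6 --
  LT 298: heading 236 -> 174
  FD 7: (7.201,-0.377) -> (0.239,0.354) [heading=174, move]
  RT 180: heading 174 -> 354
  PU: pen up
  -- iteration 4/6 --
  LT 298: heading 354 -> 292
  FD 7: (0.239,0.354) -> (2.861,-6.136) [heading=292, move]
  RT 180: heading 292 -> 112
  PU: pen up
  -- iteration 5/6 --
  LT 298: heading 112 -> 50
  FD 7: (2.861,-6.136) -> (7.361,-0.774) [heading=50, move]
  RT 180: heading 50 -> 230
  PU: pen up
  -- iteration 6/6 --
  LT 298: heading 230 -> 168
  FD 7: (7.361,-0.774) -> (0.514,0.682) [heading=168, move]
  RT 180: heading 168 -> 348
  PU: pen up
]
PU: pen up
Final: pos=(0.514,0.682), heading=348, 1 segment(s) drawn
Waypoints (7 total):
(0, 0)
(3.286, -6.181)
(7.201, -0.377)
(0.239, 0.354)
(2.861, -6.136)
(7.361, -0.774)
(0.514, 0.682)

Answer: (0, 0)
(3.286, -6.181)
(7.201, -0.377)
(0.239, 0.354)
(2.861, -6.136)
(7.361, -0.774)
(0.514, 0.682)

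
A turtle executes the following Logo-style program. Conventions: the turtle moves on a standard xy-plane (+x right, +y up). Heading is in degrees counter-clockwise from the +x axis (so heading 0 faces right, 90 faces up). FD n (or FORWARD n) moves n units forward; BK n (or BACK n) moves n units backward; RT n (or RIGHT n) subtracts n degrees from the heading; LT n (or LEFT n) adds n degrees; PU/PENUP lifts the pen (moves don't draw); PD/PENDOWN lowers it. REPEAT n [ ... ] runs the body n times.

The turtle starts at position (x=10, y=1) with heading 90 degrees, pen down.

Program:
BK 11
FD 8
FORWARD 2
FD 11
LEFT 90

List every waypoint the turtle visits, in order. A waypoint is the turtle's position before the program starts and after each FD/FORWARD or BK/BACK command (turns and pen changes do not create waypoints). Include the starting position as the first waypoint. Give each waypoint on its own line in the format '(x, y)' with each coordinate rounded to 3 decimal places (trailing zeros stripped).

Answer: (10, 1)
(10, -10)
(10, -2)
(10, 0)
(10, 11)

Derivation:
Executing turtle program step by step:
Start: pos=(10,1), heading=90, pen down
BK 11: (10,1) -> (10,-10) [heading=90, draw]
FD 8: (10,-10) -> (10,-2) [heading=90, draw]
FD 2: (10,-2) -> (10,0) [heading=90, draw]
FD 11: (10,0) -> (10,11) [heading=90, draw]
LT 90: heading 90 -> 180
Final: pos=(10,11), heading=180, 4 segment(s) drawn
Waypoints (5 total):
(10, 1)
(10, -10)
(10, -2)
(10, 0)
(10, 11)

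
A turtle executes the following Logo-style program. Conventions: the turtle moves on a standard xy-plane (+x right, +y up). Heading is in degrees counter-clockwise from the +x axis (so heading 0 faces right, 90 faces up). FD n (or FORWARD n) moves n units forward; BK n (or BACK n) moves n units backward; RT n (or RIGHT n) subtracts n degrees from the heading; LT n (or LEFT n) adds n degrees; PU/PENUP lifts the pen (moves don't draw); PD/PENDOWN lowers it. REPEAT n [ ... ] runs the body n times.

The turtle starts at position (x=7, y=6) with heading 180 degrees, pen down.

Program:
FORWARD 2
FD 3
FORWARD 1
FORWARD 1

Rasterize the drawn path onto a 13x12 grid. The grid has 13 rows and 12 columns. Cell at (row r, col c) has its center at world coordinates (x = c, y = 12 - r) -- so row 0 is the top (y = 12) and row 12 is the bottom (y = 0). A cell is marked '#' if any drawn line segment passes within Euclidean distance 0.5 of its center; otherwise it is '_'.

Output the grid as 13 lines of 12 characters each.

Answer: ____________
____________
____________
____________
____________
____________
########____
____________
____________
____________
____________
____________
____________

Derivation:
Segment 0: (7,6) -> (5,6)
Segment 1: (5,6) -> (2,6)
Segment 2: (2,6) -> (1,6)
Segment 3: (1,6) -> (0,6)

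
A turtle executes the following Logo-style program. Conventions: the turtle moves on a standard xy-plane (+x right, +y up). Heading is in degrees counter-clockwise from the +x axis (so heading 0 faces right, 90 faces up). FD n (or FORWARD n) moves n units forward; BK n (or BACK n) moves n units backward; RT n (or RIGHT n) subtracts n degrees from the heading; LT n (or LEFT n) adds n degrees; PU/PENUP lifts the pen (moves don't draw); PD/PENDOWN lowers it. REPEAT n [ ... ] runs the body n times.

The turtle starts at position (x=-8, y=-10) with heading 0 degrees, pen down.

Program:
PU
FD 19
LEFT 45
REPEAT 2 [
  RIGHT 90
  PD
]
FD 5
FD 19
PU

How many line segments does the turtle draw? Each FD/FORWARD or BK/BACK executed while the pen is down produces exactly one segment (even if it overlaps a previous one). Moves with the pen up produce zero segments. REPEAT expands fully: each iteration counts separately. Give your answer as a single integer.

Answer: 2

Derivation:
Executing turtle program step by step:
Start: pos=(-8,-10), heading=0, pen down
PU: pen up
FD 19: (-8,-10) -> (11,-10) [heading=0, move]
LT 45: heading 0 -> 45
REPEAT 2 [
  -- iteration 1/2 --
  RT 90: heading 45 -> 315
  PD: pen down
  -- iteration 2/2 --
  RT 90: heading 315 -> 225
  PD: pen down
]
FD 5: (11,-10) -> (7.464,-13.536) [heading=225, draw]
FD 19: (7.464,-13.536) -> (-5.971,-26.971) [heading=225, draw]
PU: pen up
Final: pos=(-5.971,-26.971), heading=225, 2 segment(s) drawn
Segments drawn: 2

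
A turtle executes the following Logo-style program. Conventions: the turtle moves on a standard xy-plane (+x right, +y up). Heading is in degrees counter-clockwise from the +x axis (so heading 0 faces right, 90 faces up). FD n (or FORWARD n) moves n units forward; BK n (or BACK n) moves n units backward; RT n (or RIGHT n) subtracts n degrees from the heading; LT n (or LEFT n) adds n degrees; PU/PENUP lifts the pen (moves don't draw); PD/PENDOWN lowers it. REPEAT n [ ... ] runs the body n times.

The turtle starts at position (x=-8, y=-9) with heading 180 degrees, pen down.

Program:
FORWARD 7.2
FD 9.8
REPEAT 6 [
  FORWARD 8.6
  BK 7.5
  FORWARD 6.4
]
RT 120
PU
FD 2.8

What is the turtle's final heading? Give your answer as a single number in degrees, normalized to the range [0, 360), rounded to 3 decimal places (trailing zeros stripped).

Executing turtle program step by step:
Start: pos=(-8,-9), heading=180, pen down
FD 7.2: (-8,-9) -> (-15.2,-9) [heading=180, draw]
FD 9.8: (-15.2,-9) -> (-25,-9) [heading=180, draw]
REPEAT 6 [
  -- iteration 1/6 --
  FD 8.6: (-25,-9) -> (-33.6,-9) [heading=180, draw]
  BK 7.5: (-33.6,-9) -> (-26.1,-9) [heading=180, draw]
  FD 6.4: (-26.1,-9) -> (-32.5,-9) [heading=180, draw]
  -- iteration 2/6 --
  FD 8.6: (-32.5,-9) -> (-41.1,-9) [heading=180, draw]
  BK 7.5: (-41.1,-9) -> (-33.6,-9) [heading=180, draw]
  FD 6.4: (-33.6,-9) -> (-40,-9) [heading=180, draw]
  -- iteration 3/6 --
  FD 8.6: (-40,-9) -> (-48.6,-9) [heading=180, draw]
  BK 7.5: (-48.6,-9) -> (-41.1,-9) [heading=180, draw]
  FD 6.4: (-41.1,-9) -> (-47.5,-9) [heading=180, draw]
  -- iteration 4/6 --
  FD 8.6: (-47.5,-9) -> (-56.1,-9) [heading=180, draw]
  BK 7.5: (-56.1,-9) -> (-48.6,-9) [heading=180, draw]
  FD 6.4: (-48.6,-9) -> (-55,-9) [heading=180, draw]
  -- iteration 5/6 --
  FD 8.6: (-55,-9) -> (-63.6,-9) [heading=180, draw]
  BK 7.5: (-63.6,-9) -> (-56.1,-9) [heading=180, draw]
  FD 6.4: (-56.1,-9) -> (-62.5,-9) [heading=180, draw]
  -- iteration 6/6 --
  FD 8.6: (-62.5,-9) -> (-71.1,-9) [heading=180, draw]
  BK 7.5: (-71.1,-9) -> (-63.6,-9) [heading=180, draw]
  FD 6.4: (-63.6,-9) -> (-70,-9) [heading=180, draw]
]
RT 120: heading 180 -> 60
PU: pen up
FD 2.8: (-70,-9) -> (-68.6,-6.575) [heading=60, move]
Final: pos=(-68.6,-6.575), heading=60, 20 segment(s) drawn

Answer: 60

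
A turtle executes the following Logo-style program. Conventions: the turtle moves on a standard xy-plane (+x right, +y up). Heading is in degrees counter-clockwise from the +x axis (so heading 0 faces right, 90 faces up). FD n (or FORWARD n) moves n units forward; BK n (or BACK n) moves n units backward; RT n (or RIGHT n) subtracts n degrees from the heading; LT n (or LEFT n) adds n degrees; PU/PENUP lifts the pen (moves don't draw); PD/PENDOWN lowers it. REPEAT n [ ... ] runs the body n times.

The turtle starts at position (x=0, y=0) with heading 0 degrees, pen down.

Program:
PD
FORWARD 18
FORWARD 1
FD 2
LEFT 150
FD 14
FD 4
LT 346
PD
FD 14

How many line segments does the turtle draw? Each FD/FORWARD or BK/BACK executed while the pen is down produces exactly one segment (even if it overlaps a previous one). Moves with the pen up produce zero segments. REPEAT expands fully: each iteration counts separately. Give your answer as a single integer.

Answer: 6

Derivation:
Executing turtle program step by step:
Start: pos=(0,0), heading=0, pen down
PD: pen down
FD 18: (0,0) -> (18,0) [heading=0, draw]
FD 1: (18,0) -> (19,0) [heading=0, draw]
FD 2: (19,0) -> (21,0) [heading=0, draw]
LT 150: heading 0 -> 150
FD 14: (21,0) -> (8.876,7) [heading=150, draw]
FD 4: (8.876,7) -> (5.412,9) [heading=150, draw]
LT 346: heading 150 -> 136
PD: pen down
FD 14: (5.412,9) -> (-4.659,18.725) [heading=136, draw]
Final: pos=(-4.659,18.725), heading=136, 6 segment(s) drawn
Segments drawn: 6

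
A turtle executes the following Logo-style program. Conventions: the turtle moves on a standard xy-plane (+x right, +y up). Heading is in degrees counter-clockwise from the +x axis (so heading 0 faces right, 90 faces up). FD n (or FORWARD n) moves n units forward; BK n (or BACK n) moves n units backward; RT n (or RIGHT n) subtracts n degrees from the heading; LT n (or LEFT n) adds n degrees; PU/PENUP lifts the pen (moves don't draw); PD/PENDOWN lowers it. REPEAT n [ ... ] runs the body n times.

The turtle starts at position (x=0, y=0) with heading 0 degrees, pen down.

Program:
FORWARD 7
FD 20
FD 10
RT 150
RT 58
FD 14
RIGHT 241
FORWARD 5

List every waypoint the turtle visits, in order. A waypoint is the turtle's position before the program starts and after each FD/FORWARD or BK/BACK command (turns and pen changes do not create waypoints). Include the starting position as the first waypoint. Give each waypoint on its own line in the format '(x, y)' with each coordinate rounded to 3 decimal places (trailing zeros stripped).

Executing turtle program step by step:
Start: pos=(0,0), heading=0, pen down
FD 7: (0,0) -> (7,0) [heading=0, draw]
FD 20: (7,0) -> (27,0) [heading=0, draw]
FD 10: (27,0) -> (37,0) [heading=0, draw]
RT 150: heading 0 -> 210
RT 58: heading 210 -> 152
FD 14: (37,0) -> (24.639,6.573) [heading=152, draw]
RT 241: heading 152 -> 271
FD 5: (24.639,6.573) -> (24.726,1.573) [heading=271, draw]
Final: pos=(24.726,1.573), heading=271, 5 segment(s) drawn
Waypoints (6 total):
(0, 0)
(7, 0)
(27, 0)
(37, 0)
(24.639, 6.573)
(24.726, 1.573)

Answer: (0, 0)
(7, 0)
(27, 0)
(37, 0)
(24.639, 6.573)
(24.726, 1.573)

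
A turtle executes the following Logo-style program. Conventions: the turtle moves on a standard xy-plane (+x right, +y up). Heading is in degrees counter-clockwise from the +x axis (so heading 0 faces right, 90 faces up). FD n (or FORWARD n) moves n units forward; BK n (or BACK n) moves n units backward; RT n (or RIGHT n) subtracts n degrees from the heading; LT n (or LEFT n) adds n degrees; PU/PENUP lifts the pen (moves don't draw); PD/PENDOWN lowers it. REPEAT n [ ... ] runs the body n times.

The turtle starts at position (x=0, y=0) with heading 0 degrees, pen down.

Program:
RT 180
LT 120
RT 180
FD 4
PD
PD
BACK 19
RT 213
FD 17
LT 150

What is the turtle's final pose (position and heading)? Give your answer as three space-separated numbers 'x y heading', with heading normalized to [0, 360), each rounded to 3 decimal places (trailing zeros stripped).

Answer: 6.61 -29.967 57

Derivation:
Executing turtle program step by step:
Start: pos=(0,0), heading=0, pen down
RT 180: heading 0 -> 180
LT 120: heading 180 -> 300
RT 180: heading 300 -> 120
FD 4: (0,0) -> (-2,3.464) [heading=120, draw]
PD: pen down
PD: pen down
BK 19: (-2,3.464) -> (7.5,-12.99) [heading=120, draw]
RT 213: heading 120 -> 267
FD 17: (7.5,-12.99) -> (6.61,-29.967) [heading=267, draw]
LT 150: heading 267 -> 57
Final: pos=(6.61,-29.967), heading=57, 3 segment(s) drawn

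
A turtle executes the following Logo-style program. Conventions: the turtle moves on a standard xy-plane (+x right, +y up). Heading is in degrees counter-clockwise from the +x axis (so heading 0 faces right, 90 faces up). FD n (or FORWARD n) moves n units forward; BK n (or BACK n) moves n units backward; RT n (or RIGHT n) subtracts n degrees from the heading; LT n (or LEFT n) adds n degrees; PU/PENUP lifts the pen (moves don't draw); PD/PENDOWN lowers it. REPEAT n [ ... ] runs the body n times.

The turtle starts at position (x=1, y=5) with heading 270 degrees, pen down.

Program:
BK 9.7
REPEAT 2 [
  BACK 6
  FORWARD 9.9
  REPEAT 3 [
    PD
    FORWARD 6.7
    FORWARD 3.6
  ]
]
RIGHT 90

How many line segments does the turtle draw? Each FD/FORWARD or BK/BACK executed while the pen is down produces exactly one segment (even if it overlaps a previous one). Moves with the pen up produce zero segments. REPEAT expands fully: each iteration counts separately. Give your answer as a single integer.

Executing turtle program step by step:
Start: pos=(1,5), heading=270, pen down
BK 9.7: (1,5) -> (1,14.7) [heading=270, draw]
REPEAT 2 [
  -- iteration 1/2 --
  BK 6: (1,14.7) -> (1,20.7) [heading=270, draw]
  FD 9.9: (1,20.7) -> (1,10.8) [heading=270, draw]
  REPEAT 3 [
    -- iteration 1/3 --
    PD: pen down
    FD 6.7: (1,10.8) -> (1,4.1) [heading=270, draw]
    FD 3.6: (1,4.1) -> (1,0.5) [heading=270, draw]
    -- iteration 2/3 --
    PD: pen down
    FD 6.7: (1,0.5) -> (1,-6.2) [heading=270, draw]
    FD 3.6: (1,-6.2) -> (1,-9.8) [heading=270, draw]
    -- iteration 3/3 --
    PD: pen down
    FD 6.7: (1,-9.8) -> (1,-16.5) [heading=270, draw]
    FD 3.6: (1,-16.5) -> (1,-20.1) [heading=270, draw]
  ]
  -- iteration 2/2 --
  BK 6: (1,-20.1) -> (1,-14.1) [heading=270, draw]
  FD 9.9: (1,-14.1) -> (1,-24) [heading=270, draw]
  REPEAT 3 [
    -- iteration 1/3 --
    PD: pen down
    FD 6.7: (1,-24) -> (1,-30.7) [heading=270, draw]
    FD 3.6: (1,-30.7) -> (1,-34.3) [heading=270, draw]
    -- iteration 2/3 --
    PD: pen down
    FD 6.7: (1,-34.3) -> (1,-41) [heading=270, draw]
    FD 3.6: (1,-41) -> (1,-44.6) [heading=270, draw]
    -- iteration 3/3 --
    PD: pen down
    FD 6.7: (1,-44.6) -> (1,-51.3) [heading=270, draw]
    FD 3.6: (1,-51.3) -> (1,-54.9) [heading=270, draw]
  ]
]
RT 90: heading 270 -> 180
Final: pos=(1,-54.9), heading=180, 17 segment(s) drawn
Segments drawn: 17

Answer: 17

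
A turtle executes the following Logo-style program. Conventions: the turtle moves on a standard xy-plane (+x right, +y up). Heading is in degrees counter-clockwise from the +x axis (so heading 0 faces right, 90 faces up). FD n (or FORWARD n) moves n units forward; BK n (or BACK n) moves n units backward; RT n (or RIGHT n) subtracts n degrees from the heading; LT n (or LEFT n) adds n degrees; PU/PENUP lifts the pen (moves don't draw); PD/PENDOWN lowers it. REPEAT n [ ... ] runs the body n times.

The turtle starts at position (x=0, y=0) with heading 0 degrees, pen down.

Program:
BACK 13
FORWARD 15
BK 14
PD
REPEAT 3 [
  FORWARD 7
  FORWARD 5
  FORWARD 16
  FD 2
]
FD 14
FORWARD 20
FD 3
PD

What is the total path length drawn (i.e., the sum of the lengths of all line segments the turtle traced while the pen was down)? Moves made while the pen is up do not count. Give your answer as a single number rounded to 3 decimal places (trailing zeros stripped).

Executing turtle program step by step:
Start: pos=(0,0), heading=0, pen down
BK 13: (0,0) -> (-13,0) [heading=0, draw]
FD 15: (-13,0) -> (2,0) [heading=0, draw]
BK 14: (2,0) -> (-12,0) [heading=0, draw]
PD: pen down
REPEAT 3 [
  -- iteration 1/3 --
  FD 7: (-12,0) -> (-5,0) [heading=0, draw]
  FD 5: (-5,0) -> (0,0) [heading=0, draw]
  FD 16: (0,0) -> (16,0) [heading=0, draw]
  FD 2: (16,0) -> (18,0) [heading=0, draw]
  -- iteration 2/3 --
  FD 7: (18,0) -> (25,0) [heading=0, draw]
  FD 5: (25,0) -> (30,0) [heading=0, draw]
  FD 16: (30,0) -> (46,0) [heading=0, draw]
  FD 2: (46,0) -> (48,0) [heading=0, draw]
  -- iteration 3/3 --
  FD 7: (48,0) -> (55,0) [heading=0, draw]
  FD 5: (55,0) -> (60,0) [heading=0, draw]
  FD 16: (60,0) -> (76,0) [heading=0, draw]
  FD 2: (76,0) -> (78,0) [heading=0, draw]
]
FD 14: (78,0) -> (92,0) [heading=0, draw]
FD 20: (92,0) -> (112,0) [heading=0, draw]
FD 3: (112,0) -> (115,0) [heading=0, draw]
PD: pen down
Final: pos=(115,0), heading=0, 18 segment(s) drawn

Segment lengths:
  seg 1: (0,0) -> (-13,0), length = 13
  seg 2: (-13,0) -> (2,0), length = 15
  seg 3: (2,0) -> (-12,0), length = 14
  seg 4: (-12,0) -> (-5,0), length = 7
  seg 5: (-5,0) -> (0,0), length = 5
  seg 6: (0,0) -> (16,0), length = 16
  seg 7: (16,0) -> (18,0), length = 2
  seg 8: (18,0) -> (25,0), length = 7
  seg 9: (25,0) -> (30,0), length = 5
  seg 10: (30,0) -> (46,0), length = 16
  seg 11: (46,0) -> (48,0), length = 2
  seg 12: (48,0) -> (55,0), length = 7
  seg 13: (55,0) -> (60,0), length = 5
  seg 14: (60,0) -> (76,0), length = 16
  seg 15: (76,0) -> (78,0), length = 2
  seg 16: (78,0) -> (92,0), length = 14
  seg 17: (92,0) -> (112,0), length = 20
  seg 18: (112,0) -> (115,0), length = 3
Total = 169

Answer: 169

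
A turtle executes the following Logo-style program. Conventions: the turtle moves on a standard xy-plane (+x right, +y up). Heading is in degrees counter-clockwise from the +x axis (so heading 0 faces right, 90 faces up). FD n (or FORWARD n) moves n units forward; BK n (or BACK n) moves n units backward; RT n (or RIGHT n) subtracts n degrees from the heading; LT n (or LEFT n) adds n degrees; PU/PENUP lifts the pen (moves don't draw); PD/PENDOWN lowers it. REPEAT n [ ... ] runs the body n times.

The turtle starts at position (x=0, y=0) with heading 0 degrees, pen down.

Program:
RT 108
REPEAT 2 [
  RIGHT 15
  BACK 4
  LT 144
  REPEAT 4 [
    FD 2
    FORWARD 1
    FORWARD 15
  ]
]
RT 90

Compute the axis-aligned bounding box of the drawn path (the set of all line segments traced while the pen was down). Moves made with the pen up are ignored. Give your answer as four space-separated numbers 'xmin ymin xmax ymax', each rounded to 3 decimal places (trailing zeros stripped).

Answer: 0 0 69.396 64.739

Derivation:
Executing turtle program step by step:
Start: pos=(0,0), heading=0, pen down
RT 108: heading 0 -> 252
REPEAT 2 [
  -- iteration 1/2 --
  RT 15: heading 252 -> 237
  BK 4: (0,0) -> (2.179,3.355) [heading=237, draw]
  LT 144: heading 237 -> 21
  REPEAT 4 [
    -- iteration 1/4 --
    FD 2: (2.179,3.355) -> (4.046,4.071) [heading=21, draw]
    FD 1: (4.046,4.071) -> (4.979,4.43) [heading=21, draw]
    FD 15: (4.979,4.43) -> (18.983,9.805) [heading=21, draw]
    -- iteration 2/4 --
    FD 2: (18.983,9.805) -> (20.85,10.522) [heading=21, draw]
    FD 1: (20.85,10.522) -> (21.784,10.88) [heading=21, draw]
    FD 15: (21.784,10.88) -> (35.787,16.256) [heading=21, draw]
    -- iteration 3/4 --
    FD 2: (35.787,16.256) -> (37.655,16.973) [heading=21, draw]
    FD 1: (37.655,16.973) -> (38.588,17.331) [heading=21, draw]
    FD 15: (38.588,17.331) -> (52.592,22.707) [heading=21, draw]
    -- iteration 4/4 --
    FD 2: (52.592,22.707) -> (54.459,23.423) [heading=21, draw]
    FD 1: (54.459,23.423) -> (55.393,23.782) [heading=21, draw]
    FD 15: (55.393,23.782) -> (69.396,29.157) [heading=21, draw]
  ]
  -- iteration 2/2 --
  RT 15: heading 21 -> 6
  BK 4: (69.396,29.157) -> (65.418,28.739) [heading=6, draw]
  LT 144: heading 6 -> 150
  REPEAT 4 [
    -- iteration 1/4 --
    FD 2: (65.418,28.739) -> (63.686,29.739) [heading=150, draw]
    FD 1: (63.686,29.739) -> (62.82,30.239) [heading=150, draw]
    FD 15: (62.82,30.239) -> (49.83,37.739) [heading=150, draw]
    -- iteration 2/4 --
    FD 2: (49.83,37.739) -> (48.098,38.739) [heading=150, draw]
    FD 1: (48.098,38.739) -> (47.232,39.239) [heading=150, draw]
    FD 15: (47.232,39.239) -> (34.241,46.739) [heading=150, draw]
    -- iteration 3/4 --
    FD 2: (34.241,46.739) -> (32.509,47.739) [heading=150, draw]
    FD 1: (32.509,47.739) -> (31.643,48.239) [heading=150, draw]
    FD 15: (31.643,48.239) -> (18.653,55.739) [heading=150, draw]
    -- iteration 4/4 --
    FD 2: (18.653,55.739) -> (16.921,56.739) [heading=150, draw]
    FD 1: (16.921,56.739) -> (16.055,57.239) [heading=150, draw]
    FD 15: (16.055,57.239) -> (3.064,64.739) [heading=150, draw]
  ]
]
RT 90: heading 150 -> 60
Final: pos=(3.064,64.739), heading=60, 26 segment(s) drawn

Segment endpoints: x in {0, 2.179, 3.064, 4.046, 4.979, 16.055, 16.921, 18.653, 18.983, 20.85, 21.784, 31.643, 32.509, 34.241, 35.787, 37.655, 38.588, 47.232, 48.098, 49.83, 52.592, 54.459, 55.393, 62.82, 63.686, 65.418, 69.396}, y in {0, 3.355, 4.071, 4.43, 9.805, 10.522, 10.88, 16.256, 16.973, 17.331, 22.707, 23.423, 23.782, 28.739, 29.157, 29.739, 30.239, 37.739, 38.739, 39.239, 46.739, 47.739, 48.239, 55.739, 56.739, 57.239, 64.739}
xmin=0, ymin=0, xmax=69.396, ymax=64.739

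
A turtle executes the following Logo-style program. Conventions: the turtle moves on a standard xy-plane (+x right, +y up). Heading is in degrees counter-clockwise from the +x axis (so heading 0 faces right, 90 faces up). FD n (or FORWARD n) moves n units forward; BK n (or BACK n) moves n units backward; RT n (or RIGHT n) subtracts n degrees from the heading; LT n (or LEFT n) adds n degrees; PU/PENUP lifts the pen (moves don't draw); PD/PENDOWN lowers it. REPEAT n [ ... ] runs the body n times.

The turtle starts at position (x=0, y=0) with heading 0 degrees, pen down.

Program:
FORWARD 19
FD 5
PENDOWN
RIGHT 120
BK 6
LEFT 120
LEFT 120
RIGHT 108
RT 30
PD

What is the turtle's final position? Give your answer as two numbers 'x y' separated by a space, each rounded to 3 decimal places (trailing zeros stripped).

Answer: 27 5.196

Derivation:
Executing turtle program step by step:
Start: pos=(0,0), heading=0, pen down
FD 19: (0,0) -> (19,0) [heading=0, draw]
FD 5: (19,0) -> (24,0) [heading=0, draw]
PD: pen down
RT 120: heading 0 -> 240
BK 6: (24,0) -> (27,5.196) [heading=240, draw]
LT 120: heading 240 -> 0
LT 120: heading 0 -> 120
RT 108: heading 120 -> 12
RT 30: heading 12 -> 342
PD: pen down
Final: pos=(27,5.196), heading=342, 3 segment(s) drawn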